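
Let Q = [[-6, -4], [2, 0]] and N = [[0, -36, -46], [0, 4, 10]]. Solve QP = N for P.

P = [[0, 2, 5], [0, 6, 4]]

Left-multiplying both sides by Q⁻¹ gives P = Q⁻¹N.
det Q = 8, so Q⁻¹ = [[0, 1/2], [-1/4, -3/4]].
P = Q⁻¹N = [[0, 1/2], [-1/4, -3/4]] · [[0, -36, -46], [0, 4, 10]] = [[0, 2, 5], [0, 6, 4]].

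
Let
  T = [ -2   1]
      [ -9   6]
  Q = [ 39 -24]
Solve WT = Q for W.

Right-multiplying both sides by T⁻¹ gives W = QT⁻¹.
det T = -3; the adjugate gives T⁻¹ = [[-2, 1/3], [-3, 2/3]].
W = QT⁻¹ = [[39, -24]] · [[-2, 1/3], [-3, 2/3]] = [[-6, -3]].

W = [[-6, -3]]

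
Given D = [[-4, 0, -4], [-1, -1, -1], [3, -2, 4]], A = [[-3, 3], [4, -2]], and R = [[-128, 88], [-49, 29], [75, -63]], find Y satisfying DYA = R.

Y = [[-1, 4], [1, 5], [-3, 1]]

Isolating Y: multiply by D⁻¹ from the left and A⁻¹ from the right, so Y = D⁻¹RA⁻¹.
det D = 4; the adjugate gives D⁻¹ = [[-3/2, 2, -1], [1/4, -1, 0], [5/4, -2, 1]].
det A = -6; the adjugate gives A⁻¹ = [[1/3, 1/2], [2/3, 1/2]].
D⁻¹R = [[19, -11], [17, -7], [13, -11]].
Y = (D⁻¹R)A⁻¹ = [[-1, 4], [1, 5], [-3, 1]].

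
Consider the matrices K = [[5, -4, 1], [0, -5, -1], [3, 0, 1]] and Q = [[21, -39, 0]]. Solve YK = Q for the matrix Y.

Right-multiplying both sides by K⁻¹ gives Y = QK⁻¹.
det K = 2, so K⁻¹ = [[-5/2, 2, 9/2], [-3/2, 1, 5/2], [15/2, -6, -25/2]].
Y = QK⁻¹ = [[21, -39, 0]] · [[-5/2, 2, 9/2], [-3/2, 1, 5/2], [15/2, -6, -25/2]] = [[6, 3, -3]].

Y = [[6, 3, -3]]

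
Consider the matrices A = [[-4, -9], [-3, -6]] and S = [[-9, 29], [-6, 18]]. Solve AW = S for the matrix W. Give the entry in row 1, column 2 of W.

4

Since A multiplies W on the left, W = A⁻¹S.
det A = -3; the adjugate gives A⁻¹ = [[2, -3], [-1, 4/3]].
W = A⁻¹S = [[2, -3], [-1, 4/3]] · [[-9, 29], [-6, 18]] = [[0, 4], [1, -5]].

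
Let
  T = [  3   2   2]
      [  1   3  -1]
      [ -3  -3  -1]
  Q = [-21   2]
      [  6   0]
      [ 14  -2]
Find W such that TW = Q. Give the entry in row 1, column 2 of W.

T is on the left of W, so left-multiply by T⁻¹: W = T⁻¹Q.
T has determinant 2; T⁻¹ = [[-3, -2, -4], [2, 3/2, 5/2], [3, 3/2, 7/2]].
W = T⁻¹Q = [[-3, -2, -4], [2, 3/2, 5/2], [3, 3/2, 7/2]] · [[-21, 2], [6, 0], [14, -2]] = [[-5, 2], [2, -1], [-5, -1]].

2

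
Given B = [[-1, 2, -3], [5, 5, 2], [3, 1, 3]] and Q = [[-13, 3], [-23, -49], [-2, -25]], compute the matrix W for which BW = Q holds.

Since B multiplies W on the left, W = B⁻¹Q.
det B = -1; the adjugate gives B⁻¹ = [[-13, 9, -19], [9, -6, 13], [10, -7, 15]].
W = B⁻¹Q = [[-13, 9, -19], [9, -6, 13], [10, -7, 15]] · [[-13, 3], [-23, -49], [-2, -25]] = [[0, -5], [-5, -4], [1, -2]].

W = [[0, -5], [-5, -4], [1, -2]]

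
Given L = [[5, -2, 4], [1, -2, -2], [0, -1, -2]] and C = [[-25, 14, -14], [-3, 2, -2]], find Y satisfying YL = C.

Y = [[-4, -5, 4], [0, -3, 4]]

Right-multiplying both sides by L⁻¹ gives Y = CL⁻¹.
L has determinant 2; L⁻¹ = [[1, -4, 6], [1, -5, 7], [-1/2, 5/2, -4]].
Y = CL⁻¹ = [[-25, 14, -14], [-3, 2, -2]] · [[1, -4, 6], [1, -5, 7], [-1/2, 5/2, -4]] = [[-4, -5, 4], [0, -3, 4]].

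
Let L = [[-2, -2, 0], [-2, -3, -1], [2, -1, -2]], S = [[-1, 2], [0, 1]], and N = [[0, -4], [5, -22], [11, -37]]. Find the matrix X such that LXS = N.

Left-multiply by L⁻¹ and right-multiply by S⁻¹: X = L⁻¹NS⁻¹.
det L = 2, so L⁻¹ = [[5/2, -2, 1], [-3, 2, -1], [4, -3, 1]].
det S = -1; the adjugate gives S⁻¹ = [[-1, 2], [0, 1]].
L⁻¹N = [[1, -3], [-1, 5], [-4, 13]].
X = (L⁻¹N)S⁻¹ = [[-1, -1], [1, 3], [4, 5]].

X = [[-1, -1], [1, 3], [4, 5]]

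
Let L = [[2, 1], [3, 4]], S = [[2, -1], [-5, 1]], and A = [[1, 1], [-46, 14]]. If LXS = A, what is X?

X = [[0, -2], [-2, 3]]

Isolating X: multiply by L⁻¹ from the left and S⁻¹ from the right, so X = L⁻¹AS⁻¹.
det L = 5; the adjugate gives L⁻¹ = [[4/5, -1/5], [-3/5, 2/5]].
S has determinant -3; S⁻¹ = [[-1/3, -1/3], [-5/3, -2/3]].
L⁻¹A = [[10, -2], [-19, 5]].
X = (L⁻¹A)S⁻¹ = [[0, -2], [-2, 3]].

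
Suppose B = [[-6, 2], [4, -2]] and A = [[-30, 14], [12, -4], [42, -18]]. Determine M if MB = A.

M = [[1, -6], [-2, 0], [-3, 6]]

Right-multiplying both sides by B⁻¹ gives M = AB⁻¹.
B has determinant 4; B⁻¹ = [[-1/2, -1/2], [-1, -3/2]].
M = AB⁻¹ = [[-30, 14], [12, -4], [42, -18]] · [[-1/2, -1/2], [-1, -3/2]] = [[1, -6], [-2, 0], [-3, 6]].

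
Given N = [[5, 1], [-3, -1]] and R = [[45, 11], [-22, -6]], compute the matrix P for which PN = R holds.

P = [[6, -5], [-2, 4]]

Right-multiplying both sides by N⁻¹ gives P = RN⁻¹.
det N = -2; the adjugate gives N⁻¹ = [[1/2, 1/2], [-3/2, -5/2]].
P = RN⁻¹ = [[45, 11], [-22, -6]] · [[1/2, 1/2], [-3/2, -5/2]] = [[6, -5], [-2, 4]].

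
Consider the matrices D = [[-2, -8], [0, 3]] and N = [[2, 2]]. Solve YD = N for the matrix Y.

Since D sits to the right of Y, Y = ND⁻¹.
det D = -6, so D⁻¹ = [[-1/2, -4/3], [0, 1/3]].
Y = ND⁻¹ = [[2, 2]] · [[-1/2, -4/3], [0, 1/3]] = [[-1, -2]].

Y = [[-1, -2]]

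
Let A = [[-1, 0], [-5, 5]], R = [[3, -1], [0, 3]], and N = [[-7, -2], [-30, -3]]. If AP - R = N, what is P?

AP = N + R = [[-4, -3], [-30, 0]].
Since A multiplies P on the left, P = A⁻¹(N + R).
det A = -5, so A⁻¹ = [[-1, 0], [-1, 1/5]].
P = A⁻¹(N + R) = [[4, 3], [-2, 3]].

P = [[4, 3], [-2, 3]]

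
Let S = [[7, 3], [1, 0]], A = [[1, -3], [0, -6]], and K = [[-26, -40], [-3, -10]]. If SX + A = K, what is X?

X = [[-3, -4], [-2, -3]]

SX = K − A = [[-27, -37], [-3, -4]].
S is on the left of X, so left-multiply by S⁻¹: X = S⁻¹(K − A).
det S = -3; the adjugate gives S⁻¹ = [[0, 1], [1/3, -7/3]].
X = S⁻¹(K − A) = [[-3, -4], [-2, -3]].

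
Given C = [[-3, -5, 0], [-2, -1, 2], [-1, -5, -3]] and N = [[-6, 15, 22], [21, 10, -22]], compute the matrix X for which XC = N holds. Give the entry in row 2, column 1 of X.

Right-multiplying both sides by C⁻¹ gives X = NC⁻¹.
det C = 1, so C⁻¹ = [[13, -15, -10], [-8, 9, 6], [9, -10, -7]].
X = NC⁻¹ = [[-6, 15, 22], [21, 10, -22]] · [[13, -15, -10], [-8, 9, 6], [9, -10, -7]] = [[0, 5, -4], [-5, -5, 4]].

-5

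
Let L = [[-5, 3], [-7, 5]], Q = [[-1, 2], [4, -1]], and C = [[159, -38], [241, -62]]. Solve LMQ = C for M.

M = [[-2, -5], [-3, 5]]

M = L⁻¹CQ⁻¹ (apply L⁻¹ on the left and Q⁻¹ on the right).
det L = -4, so L⁻¹ = [[-5/4, 3/4], [-7/4, 5/4]].
Q has determinant -7; Q⁻¹ = [[1/7, 2/7], [4/7, 1/7]].
L⁻¹C = [[-18, 1], [23, -11]].
M = (L⁻¹C)Q⁻¹ = [[-2, -5], [-3, 5]].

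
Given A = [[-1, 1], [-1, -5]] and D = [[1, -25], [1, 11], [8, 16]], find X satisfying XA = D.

X = [[-5, 4], [1, -2], [-4, -4]]

Right-multiplying both sides by A⁻¹ gives X = DA⁻¹.
A has determinant 6; A⁻¹ = [[-5/6, -1/6], [1/6, -1/6]].
X = DA⁻¹ = [[1, -25], [1, 11], [8, 16]] · [[-5/6, -1/6], [1/6, -1/6]] = [[-5, 4], [1, -2], [-4, -4]].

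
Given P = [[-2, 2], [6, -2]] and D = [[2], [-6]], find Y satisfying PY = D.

Y = [[-1], [0]]

Left-multiplying both sides by P⁻¹ gives Y = P⁻¹D.
det P = -8; the adjugate gives P⁻¹ = [[1/4, 1/4], [3/4, 1/4]].
Y = P⁻¹D = [[1/4, 1/4], [3/4, 1/4]] · [[2], [-6]] = [[-1], [0]].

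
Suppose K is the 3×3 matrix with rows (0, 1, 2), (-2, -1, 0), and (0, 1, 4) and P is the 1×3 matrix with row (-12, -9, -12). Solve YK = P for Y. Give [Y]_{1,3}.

Right-multiplying both sides by K⁻¹ gives Y = PK⁻¹.
det K = 4, so K⁻¹ = [[-1, -1/2, 1/2], [2, 0, -1], [-1/2, 0, 1/2]].
Y = PK⁻¹ = [[-12, -9, -12]] · [[-1, -1/2, 1/2], [2, 0, -1], [-1/2, 0, 1/2]] = [[0, 6, -3]].

-3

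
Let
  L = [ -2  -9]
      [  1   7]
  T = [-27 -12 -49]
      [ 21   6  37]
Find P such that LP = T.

P = [[0, 6, 2], [3, 0, 5]]

Left-multiplying both sides by L⁻¹ gives P = L⁻¹T.
det L = -5, so L⁻¹ = [[-7/5, -9/5], [1/5, 2/5]].
P = L⁻¹T = [[-7/5, -9/5], [1/5, 2/5]] · [[-27, -12, -49], [21, 6, 37]] = [[0, 6, 2], [3, 0, 5]].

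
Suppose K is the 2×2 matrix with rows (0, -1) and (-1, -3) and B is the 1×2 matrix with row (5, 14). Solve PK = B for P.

P = [[1, -5]]

Right-multiplying both sides by K⁻¹ gives P = BK⁻¹.
det K = -1; the adjugate gives K⁻¹ = [[3, -1], [-1, 0]].
P = BK⁻¹ = [[5, 14]] · [[3, -1], [-1, 0]] = [[1, -5]].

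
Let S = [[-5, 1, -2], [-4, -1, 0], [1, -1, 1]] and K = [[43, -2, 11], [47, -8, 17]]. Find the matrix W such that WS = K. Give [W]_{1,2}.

-5

Since S sits to the right of W, W = KS⁻¹.
S has determinant -1; S⁻¹ = [[1, -1, 2], [-4, 3, -8], [-5, 4, -9]].
W = KS⁻¹ = [[43, -2, 11], [47, -8, 17]] · [[1, -1, 2], [-4, 3, -8], [-5, 4, -9]] = [[-4, -5, 3], [-6, -3, 5]].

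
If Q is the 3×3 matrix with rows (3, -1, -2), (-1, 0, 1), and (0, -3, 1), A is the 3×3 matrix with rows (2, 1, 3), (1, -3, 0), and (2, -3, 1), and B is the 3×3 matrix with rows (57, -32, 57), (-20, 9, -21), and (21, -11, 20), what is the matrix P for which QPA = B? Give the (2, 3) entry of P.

-4

Isolating P: multiply by Q⁻¹ from the left and A⁻¹ from the right, so P = Q⁻¹BA⁻¹.
det Q = 2, so Q⁻¹ = [[3/2, 7/2, -1/2], [1/2, 3/2, -1/2], [3/2, 9/2, -1/2]].
A has determinant 2; A⁻¹ = [[-3/2, -5, 9/2], [-1/2, -2, 3/2], [3/2, 4, -7/2]].
Q⁻¹B = [[5, -11, 2], [-12, 3, -13], [-15, -2, -19]].
P = (Q⁻¹B)A⁻¹ = [[1, 5, -1], [-3, 2, -4], [-5, 3, -4]].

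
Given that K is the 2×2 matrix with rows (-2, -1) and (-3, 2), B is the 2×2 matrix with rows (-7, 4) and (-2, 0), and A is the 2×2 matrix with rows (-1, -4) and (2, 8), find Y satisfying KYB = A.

Isolating Y: multiply by K⁻¹ from the left and B⁻¹ from the right, so Y = K⁻¹AB⁻¹.
det K = -7, so K⁻¹ = [[-2/7, -1/7], [-3/7, 2/7]].
B has determinant 8; B⁻¹ = [[0, -1/2], [1/4, -7/8]].
K⁻¹A = [[0, 0], [1, 4]].
Y = (K⁻¹A)B⁻¹ = [[0, 0], [1, -4]].

Y = [[0, 0], [1, -4]]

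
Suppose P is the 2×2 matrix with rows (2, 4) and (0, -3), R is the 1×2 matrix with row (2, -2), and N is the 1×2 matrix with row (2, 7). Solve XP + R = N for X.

X = [[0, -3]]

XP = N − R = [[0, 9]].
Since P sits to the right of X, X = (N − R)P⁻¹.
det P = -6; the adjugate gives P⁻¹ = [[1/2, 2/3], [0, -1/3]].
X = (N − R)P⁻¹ = [[0, -3]].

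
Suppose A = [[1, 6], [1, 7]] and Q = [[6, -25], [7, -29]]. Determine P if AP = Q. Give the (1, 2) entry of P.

-1

Since A multiplies P on the left, P = A⁻¹Q.
det A = 1; the adjugate gives A⁻¹ = [[7, -6], [-1, 1]].
P = A⁻¹Q = [[7, -6], [-1, 1]] · [[6, -25], [7, -29]] = [[0, -1], [1, -4]].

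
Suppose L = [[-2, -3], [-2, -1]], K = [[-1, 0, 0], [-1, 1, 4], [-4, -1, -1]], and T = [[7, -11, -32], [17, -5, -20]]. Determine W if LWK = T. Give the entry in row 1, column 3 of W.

Isolating W: multiply by L⁻¹ from the left and K⁻¹ from the right, so W = L⁻¹TK⁻¹.
L has determinant -4; L⁻¹ = [[1/4, -3/4], [-1/2, 1/2]].
det K = -3, so K⁻¹ = [[-1, 0, 0], [17/3, -1/3, -4/3], [-5/3, 1/3, 1/3]].
L⁻¹T = [[-11, 1, 7], [5, 3, 6]].
W = (L⁻¹T)K⁻¹ = [[5, 2, 1], [2, 1, -2]].

1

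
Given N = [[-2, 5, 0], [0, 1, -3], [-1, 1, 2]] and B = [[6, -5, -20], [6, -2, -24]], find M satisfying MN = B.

M = [[-1, 4, -4], [0, 4, -6]]

Right-multiplying both sides by N⁻¹ gives M = BN⁻¹.
det N = 5; the adjugate gives N⁻¹ = [[1, -2, -3], [3/5, -4/5, -6/5], [1/5, -3/5, -2/5]].
M = BN⁻¹ = [[6, -5, -20], [6, -2, -24]] · [[1, -2, -3], [3/5, -4/5, -6/5], [1/5, -3/5, -2/5]] = [[-1, 4, -4], [0, 4, -6]].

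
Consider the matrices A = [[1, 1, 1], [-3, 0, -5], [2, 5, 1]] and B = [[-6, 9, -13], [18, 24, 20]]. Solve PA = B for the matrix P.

P = [[-6, 2, 3], [-6, -4, 6]]

A is on the right of P, so right-multiply by A⁻¹: P = BA⁻¹.
det A = 3, so A⁻¹ = [[25/3, 4/3, -5/3], [-7/3, -1/3, 2/3], [-5, -1, 1]].
P = BA⁻¹ = [[-6, 9, -13], [18, 24, 20]] · [[25/3, 4/3, -5/3], [-7/3, -1/3, 2/3], [-5, -1, 1]] = [[-6, 2, 3], [-6, -4, 6]].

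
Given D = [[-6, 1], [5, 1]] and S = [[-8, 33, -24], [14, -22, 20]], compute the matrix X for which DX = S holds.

X = [[2, -5, 4], [4, 3, 0]]

Since D multiplies X on the left, X = D⁻¹S.
det D = -11; the adjugate gives D⁻¹ = [[-1/11, 1/11], [5/11, 6/11]].
X = D⁻¹S = [[-1/11, 1/11], [5/11, 6/11]] · [[-8, 33, -24], [14, -22, 20]] = [[2, -5, 4], [4, 3, 0]].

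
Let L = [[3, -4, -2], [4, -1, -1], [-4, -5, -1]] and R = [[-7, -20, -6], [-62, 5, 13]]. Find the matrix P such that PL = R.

L is on the right of P, so right-multiply by L⁻¹: P = RL⁻¹.
det L = 4; the adjugate gives L⁻¹ = [[-1, 3/2, 1/2], [2, -11/4, -5/4], [-6, 31/4, 13/4]].
P = RL⁻¹ = [[-7, -20, -6], [-62, 5, 13]] · [[-1, 3/2, 1/2], [2, -11/4, -5/4], [-6, 31/4, 13/4]] = [[3, -2, 2], [-6, -6, 5]].

P = [[3, -2, 2], [-6, -6, 5]]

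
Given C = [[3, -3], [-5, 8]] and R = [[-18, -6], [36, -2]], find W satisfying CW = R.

W = [[-4, -6], [2, -4]]

Since C multiplies W on the left, W = C⁻¹R.
det C = 9; the adjugate gives C⁻¹ = [[8/9, 1/3], [5/9, 1/3]].
W = C⁻¹R = [[8/9, 1/3], [5/9, 1/3]] · [[-18, -6], [36, -2]] = [[-4, -6], [2, -4]].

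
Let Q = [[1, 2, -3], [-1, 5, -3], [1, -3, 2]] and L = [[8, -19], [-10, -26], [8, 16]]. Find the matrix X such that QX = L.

X = [[6, -1], [-2, -3], [-2, 4]]

Since Q multiplies X on the left, X = Q⁻¹L.
det Q = 5; the adjugate gives Q⁻¹ = [[1/5, 1, 9/5], [-1/5, 1, 6/5], [-2/5, 1, 7/5]].
X = Q⁻¹L = [[1/5, 1, 9/5], [-1/5, 1, 6/5], [-2/5, 1, 7/5]] · [[8, -19], [-10, -26], [8, 16]] = [[6, -1], [-2, -3], [-2, 4]].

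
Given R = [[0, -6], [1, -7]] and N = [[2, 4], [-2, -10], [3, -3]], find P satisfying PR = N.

Since R sits to the right of P, P = NR⁻¹.
R has determinant 6; R⁻¹ = [[-7/6, 1], [-1/6, 0]].
P = NR⁻¹ = [[2, 4], [-2, -10], [3, -3]] · [[-7/6, 1], [-1/6, 0]] = [[-3, 2], [4, -2], [-3, 3]].

P = [[-3, 2], [4, -2], [-3, 3]]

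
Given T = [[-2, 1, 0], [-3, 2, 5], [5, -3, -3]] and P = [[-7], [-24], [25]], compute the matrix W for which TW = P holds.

Since T multiplies W on the left, W = T⁻¹P.
T has determinant -2; T⁻¹ = [[-9/2, -3/2, -5/2], [-8, -3, -5], [1/2, 1/2, 1/2]].
W = T⁻¹P = [[-9/2, -3/2, -5/2], [-8, -3, -5], [1/2, 1/2, 1/2]] · [[-7], [-24], [25]] = [[5], [3], [-3]].

W = [[5], [3], [-3]]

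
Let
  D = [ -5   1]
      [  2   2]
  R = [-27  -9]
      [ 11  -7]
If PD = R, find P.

P = [[3, -6], [-3, -2]]

Since D sits to the right of P, P = RD⁻¹.
D has determinant -12; D⁻¹ = [[-1/6, 1/12], [1/6, 5/12]].
P = RD⁻¹ = [[-27, -9], [11, -7]] · [[-1/6, 1/12], [1/6, 5/12]] = [[3, -6], [-3, -2]].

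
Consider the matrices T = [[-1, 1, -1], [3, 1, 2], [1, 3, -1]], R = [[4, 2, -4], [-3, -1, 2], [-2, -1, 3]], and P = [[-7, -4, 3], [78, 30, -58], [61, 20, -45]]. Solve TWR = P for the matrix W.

W = T⁻¹PR⁻¹ (apply T⁻¹ on the left and R⁻¹ on the right).
det T = 4; the adjugate gives T⁻¹ = [[-7/4, -1/2, 3/4], [5/4, 1/2, -1/4], [2, 1, -1]].
R has determinant 2; R⁻¹ = [[-1/2, -1, 0], [5/2, 2, 2], [1/2, 0, 1]].
T⁻¹P = [[19, 7, -10], [15, 5, -14], [3, 2, -7]].
W = (T⁻¹P)R⁻¹ = [[3, -5, 4], [-2, -5, -4], [0, 1, -3]].

W = [[3, -5, 4], [-2, -5, -4], [0, 1, -3]]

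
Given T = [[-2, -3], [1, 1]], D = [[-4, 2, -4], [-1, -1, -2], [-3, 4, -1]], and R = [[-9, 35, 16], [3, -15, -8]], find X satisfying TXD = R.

X = T⁻¹RD⁻¹ (apply T⁻¹ on the left and D⁻¹ on the right).
det T = 1, so T⁻¹ = [[1, 3], [-1, -2]].
D has determinant 2; D⁻¹ = [[9/2, -7, -4], [5/2, -4, -2], [-7/2, 5, 3]].
T⁻¹R = [[0, -10, -8], [3, -5, 0]].
X = (T⁻¹R)D⁻¹ = [[3, 0, -4], [1, -1, -2]].

X = [[3, 0, -4], [1, -1, -2]]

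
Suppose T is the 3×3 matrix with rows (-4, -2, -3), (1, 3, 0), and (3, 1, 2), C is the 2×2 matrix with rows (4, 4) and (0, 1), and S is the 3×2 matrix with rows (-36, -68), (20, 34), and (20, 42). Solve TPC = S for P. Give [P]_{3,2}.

2

P = T⁻¹SC⁻¹ (apply T⁻¹ on the left and C⁻¹ on the right).
det T = 4; the adjugate gives T⁻¹ = [[3/2, 1/4, 9/4], [-1/2, 1/4, -3/4], [-2, -1/2, -5/2]].
C has determinant 4; C⁻¹ = [[1/4, -1], [0, 1]].
T⁻¹S = [[-4, 1], [8, 11], [12, 14]].
P = (T⁻¹S)C⁻¹ = [[-1, 5], [2, 3], [3, 2]].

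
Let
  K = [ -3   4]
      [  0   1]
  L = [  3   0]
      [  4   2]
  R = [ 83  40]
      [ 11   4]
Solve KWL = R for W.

W = [[1, -4], [1, 2]]

Left-multiply by K⁻¹ and right-multiply by L⁻¹: W = K⁻¹RL⁻¹.
K has determinant -3; K⁻¹ = [[-1/3, 4/3], [0, 1]].
L has determinant 6; L⁻¹ = [[1/3, 0], [-2/3, 1/2]].
K⁻¹R = [[-13, -8], [11, 4]].
W = (K⁻¹R)L⁻¹ = [[1, -4], [1, 2]].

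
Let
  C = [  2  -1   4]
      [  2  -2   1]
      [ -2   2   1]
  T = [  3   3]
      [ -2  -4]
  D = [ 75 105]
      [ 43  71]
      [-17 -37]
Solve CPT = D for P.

Left-multiply by C⁻¹ and right-multiply by T⁻¹: P = C⁻¹DT⁻¹.
C has determinant -4; C⁻¹ = [[1, -9/4, -7/4], [1, -5/2, -3/2], [0, 1/2, 1/2]].
T has determinant -6; T⁻¹ = [[2/3, 1/2], [-1/3, -1/2]].
C⁻¹D = [[8, 10], [-7, -17], [13, 17]].
P = (C⁻¹D)T⁻¹ = [[2, -1], [1, 5], [3, -2]].

P = [[2, -1], [1, 5], [3, -2]]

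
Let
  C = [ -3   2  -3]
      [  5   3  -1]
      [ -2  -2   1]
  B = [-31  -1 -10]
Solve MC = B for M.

C is on the right of M, so right-multiply by C⁻¹: M = BC⁻¹.
det C = 3, so C⁻¹ = [[1/3, 4/3, 7/3], [-1, -3, -6], [-4/3, -10/3, -19/3]].
M = BC⁻¹ = [[-31, -1, -10]] · [[1/3, 4/3, 7/3], [-1, -3, -6], [-4/3, -10/3, -19/3]] = [[4, -5, -3]].

M = [[4, -5, -3]]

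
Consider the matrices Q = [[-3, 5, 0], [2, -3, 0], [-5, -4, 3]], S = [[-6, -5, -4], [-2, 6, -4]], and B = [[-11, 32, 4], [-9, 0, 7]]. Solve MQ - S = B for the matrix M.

MQ = B + S = [[-17, 27, 0], [-11, 6, 3]].
Since Q sits to the right of M, M = (B + S)Q⁻¹.
Q has determinant -3; Q⁻¹ = [[3, 5, 0], [2, 3, 0], [23/3, 37/3, 1/3]].
M = (B + S)Q⁻¹ = [[3, -4, 0], [2, 0, 1]].

M = [[3, -4, 0], [2, 0, 1]]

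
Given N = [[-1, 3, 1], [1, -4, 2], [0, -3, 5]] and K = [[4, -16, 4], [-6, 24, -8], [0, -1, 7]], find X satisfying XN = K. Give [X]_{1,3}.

1

N is on the right of X, so right-multiply by N⁻¹: X = KN⁻¹.
det N = -4; the adjugate gives N⁻¹ = [[7/2, 9/2, -5/2], [5/4, 5/4, -3/4], [3/4, 3/4, -1/4]].
X = KN⁻¹ = [[4, -16, 4], [-6, 24, -8], [0, -1, 7]] · [[7/2, 9/2, -5/2], [5/4, 5/4, -3/4], [3/4, 3/4, -1/4]] = [[-3, 1, 1], [3, -3, -1], [4, 4, -1]].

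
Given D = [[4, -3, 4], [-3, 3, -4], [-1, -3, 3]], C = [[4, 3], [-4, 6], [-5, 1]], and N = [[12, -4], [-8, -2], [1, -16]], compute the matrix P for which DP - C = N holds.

DP = N + C = [[16, -1], [-12, 4], [-4, -15]].
Since D multiplies P on the left, P = D⁻¹(N + C).
det D = -3; the adjugate gives D⁻¹ = [[1, 1, 0], [-13/3, -16/3, -4/3], [-4, -5, -1]].
P = D⁻¹(N + C) = [[4, 3], [0, 3], [0, -1]].

P = [[4, 3], [0, 3], [0, -1]]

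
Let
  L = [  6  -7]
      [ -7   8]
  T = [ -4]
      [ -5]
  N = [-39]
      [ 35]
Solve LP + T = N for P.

P = [[0], [5]]

LP = N − T = [[-35], [40]].
Since L multiplies P on the left, P = L⁻¹(N − T).
L has determinant -1; L⁻¹ = [[-8, -7], [-7, -6]].
P = L⁻¹(N − T) = [[0], [5]].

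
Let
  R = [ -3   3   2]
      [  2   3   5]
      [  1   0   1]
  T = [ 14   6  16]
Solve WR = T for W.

Since R sits to the right of W, W = TR⁻¹.
det R = -6, so R⁻¹ = [[-1/2, 1/2, -3/2], [-1/2, 5/6, -19/6], [1/2, -1/2, 5/2]].
W = TR⁻¹ = [[14, 6, 16]] · [[-1/2, 1/2, -3/2], [-1/2, 5/6, -19/6], [1/2, -1/2, 5/2]] = [[-2, 4, 0]].

W = [[-2, 4, 0]]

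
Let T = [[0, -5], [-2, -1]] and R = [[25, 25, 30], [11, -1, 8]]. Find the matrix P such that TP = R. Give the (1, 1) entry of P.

T is on the left of P, so left-multiply by T⁻¹: P = T⁻¹R.
T has determinant -10; T⁻¹ = [[1/10, -1/2], [-1/5, 0]].
P = T⁻¹R = [[1/10, -1/2], [-1/5, 0]] · [[25, 25, 30], [11, -1, 8]] = [[-3, 3, -1], [-5, -5, -6]].

-3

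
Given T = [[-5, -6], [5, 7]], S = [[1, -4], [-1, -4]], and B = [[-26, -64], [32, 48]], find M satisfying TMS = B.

Left-multiply by T⁻¹ and right-multiply by S⁻¹: M = T⁻¹BS⁻¹.
det T = -5; the adjugate gives T⁻¹ = [[-7/5, -6/5], [1, 1]].
S has determinant -8; S⁻¹ = [[1/2, -1/2], [-1/8, -1/8]].
T⁻¹B = [[-2, 32], [6, -16]].
M = (T⁻¹B)S⁻¹ = [[-5, -3], [5, -1]].

M = [[-5, -3], [5, -1]]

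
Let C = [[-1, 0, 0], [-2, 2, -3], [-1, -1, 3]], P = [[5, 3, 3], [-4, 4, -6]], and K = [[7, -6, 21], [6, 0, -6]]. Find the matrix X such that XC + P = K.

X = [[1, -3, 3], [2, -4, -4]]

XC = K − P = [[2, -9, 18], [10, -4, 0]].
Right-multiplying both sides by C⁻¹ gives X = (K − P)C⁻¹.
det C = -3; the adjugate gives C⁻¹ = [[-1, 0, 0], [-3, 1, 1], [-4/3, 1/3, 2/3]].
X = (K − P)C⁻¹ = [[1, -3, 3], [2, -4, -4]].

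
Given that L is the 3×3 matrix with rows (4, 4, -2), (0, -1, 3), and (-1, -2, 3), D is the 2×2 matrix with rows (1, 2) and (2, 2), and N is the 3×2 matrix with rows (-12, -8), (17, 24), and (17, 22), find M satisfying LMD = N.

M = [[3, -2], [-1, 1], [2, 2]]

Left-multiply by L⁻¹ and right-multiply by D⁻¹: M = L⁻¹ND⁻¹.
L has determinant 2; L⁻¹ = [[3/2, -4, 5], [-3/2, 5, -6], [-1/2, 2, -2]].
det D = -2; the adjugate gives D⁻¹ = [[-1, 1], [1, -1/2]].
L⁻¹N = [[-1, 2], [1, 0], [6, 8]].
M = (L⁻¹N)D⁻¹ = [[3, -2], [-1, 1], [2, 2]].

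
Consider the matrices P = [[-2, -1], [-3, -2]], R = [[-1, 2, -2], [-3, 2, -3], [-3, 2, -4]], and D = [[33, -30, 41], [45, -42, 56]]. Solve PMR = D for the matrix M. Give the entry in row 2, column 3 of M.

Left-multiply by P⁻¹ and right-multiply by R⁻¹: M = P⁻¹DR⁻¹.
P has determinant 1; P⁻¹ = [[-2, 1], [3, -2]].
det R = -4, so R⁻¹ = [[1/2, -1, 1/2], [3/4, 1/2, -3/4], [0, 1, -1]].
P⁻¹D = [[-21, 18, -26], [9, -6, 11]].
M = (P⁻¹D)R⁻¹ = [[3, 4, 2], [0, -1, -2]].

-2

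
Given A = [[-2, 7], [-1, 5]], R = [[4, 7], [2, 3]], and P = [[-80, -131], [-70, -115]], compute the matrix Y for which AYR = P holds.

Y = A⁻¹PR⁻¹ (apply A⁻¹ on the left and R⁻¹ on the right).
A has determinant -3; A⁻¹ = [[-5/3, 7/3], [-1/3, 2/3]].
det R = -2, so R⁻¹ = [[-3/2, 7/2], [1, -2]].
A⁻¹P = [[-30, -50], [-20, -33]].
Y = (A⁻¹P)R⁻¹ = [[-5, -5], [-3, -4]].

Y = [[-5, -5], [-3, -4]]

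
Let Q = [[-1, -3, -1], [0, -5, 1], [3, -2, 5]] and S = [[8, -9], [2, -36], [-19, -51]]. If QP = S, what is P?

P = [[-2, -3], [-1, 6], [-3, -6]]

Since Q multiplies P on the left, P = Q⁻¹S.
det Q = -1; the adjugate gives Q⁻¹ = [[23, -17, 8], [-3, 2, -1], [-15, 11, -5]].
P = Q⁻¹S = [[23, -17, 8], [-3, 2, -1], [-15, 11, -5]] · [[8, -9], [2, -36], [-19, -51]] = [[-2, -3], [-1, 6], [-3, -6]].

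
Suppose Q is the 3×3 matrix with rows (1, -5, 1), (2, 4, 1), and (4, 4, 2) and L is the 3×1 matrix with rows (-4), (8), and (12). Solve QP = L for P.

P = [[3], [1], [-2]]

Q is on the left of P, so left-multiply by Q⁻¹: P = Q⁻¹L.
det Q = -4, so Q⁻¹ = [[-1, -7/2, 9/4], [0, 1/2, -1/4], [2, 6, -7/2]].
P = Q⁻¹L = [[-1, -7/2, 9/4], [0, 1/2, -1/4], [2, 6, -7/2]] · [[-4], [8], [12]] = [[3], [1], [-2]].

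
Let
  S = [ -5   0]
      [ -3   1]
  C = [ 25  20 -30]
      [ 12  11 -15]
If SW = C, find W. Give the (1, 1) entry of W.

-5

Left-multiplying both sides by S⁻¹ gives W = S⁻¹C.
det S = -5, so S⁻¹ = [[-1/5, 0], [-3/5, 1]].
W = S⁻¹C = [[-1/5, 0], [-3/5, 1]] · [[25, 20, -30], [12, 11, -15]] = [[-5, -4, 6], [-3, -1, 3]].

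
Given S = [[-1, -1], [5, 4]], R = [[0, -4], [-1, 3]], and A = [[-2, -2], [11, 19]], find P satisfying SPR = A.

P = S⁻¹AR⁻¹ (apply S⁻¹ on the left and R⁻¹ on the right).
det S = 1, so S⁻¹ = [[4, 1], [-5, -1]].
det R = -4, so R⁻¹ = [[-3/4, -1], [-1/4, 0]].
S⁻¹A = [[3, 11], [-1, -9]].
P = (S⁻¹A)R⁻¹ = [[-5, -3], [3, 1]].

P = [[-5, -3], [3, 1]]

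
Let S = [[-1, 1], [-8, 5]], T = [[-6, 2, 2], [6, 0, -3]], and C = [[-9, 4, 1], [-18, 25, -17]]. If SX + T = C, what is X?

SX = C − T = [[-3, 2, -1], [-24, 25, -14]].
Since S multiplies X on the left, X = S⁻¹(C − T).
S has determinant 3; S⁻¹ = [[5/3, -1/3], [8/3, -1/3]].
X = S⁻¹(C − T) = [[3, -5, 3], [0, -3, 2]].

X = [[3, -5, 3], [0, -3, 2]]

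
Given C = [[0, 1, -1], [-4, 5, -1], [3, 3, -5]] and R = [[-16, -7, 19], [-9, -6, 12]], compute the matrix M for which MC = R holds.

Since C sits to the right of M, M = RC⁻¹.
det C = 4, so C⁻¹ = [[-11/2, 1/2, 1], [-23/4, 3/4, 1], [-27/4, 3/4, 1]].
M = RC⁻¹ = [[-16, -7, 19], [-9, -6, 12]] · [[-11/2, 1/2, 1], [-23/4, 3/4, 1], [-27/4, 3/4, 1]] = [[0, 1, -4], [3, 0, -3]].

M = [[0, 1, -4], [3, 0, -3]]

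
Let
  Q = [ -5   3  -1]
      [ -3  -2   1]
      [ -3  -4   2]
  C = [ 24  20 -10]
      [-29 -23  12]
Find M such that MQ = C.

M = [[0, -6, -2], [1, 3, 5]]

Q is on the right of M, so right-multiply by Q⁻¹: M = CQ⁻¹.
Q has determinant 3; Q⁻¹ = [[0, -2/3, 1/3], [1, -13/3, 8/3], [2, -29/3, 19/3]].
M = CQ⁻¹ = [[24, 20, -10], [-29, -23, 12]] · [[0, -2/3, 1/3], [1, -13/3, 8/3], [2, -29/3, 19/3]] = [[0, -6, -2], [1, 3, 5]].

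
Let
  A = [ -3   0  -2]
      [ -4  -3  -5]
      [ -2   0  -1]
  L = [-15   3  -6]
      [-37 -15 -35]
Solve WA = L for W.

Since A sits to the right of W, W = LA⁻¹.
det A = 3; the adjugate gives A⁻¹ = [[1, 0, -2], [2, -1/3, -7/3], [-2, 0, 3]].
W = LA⁻¹ = [[-15, 3, -6], [-37, -15, -35]] · [[1, 0, -2], [2, -1/3, -7/3], [-2, 0, 3]] = [[3, -1, 5], [3, 5, 4]].

W = [[3, -1, 5], [3, 5, 4]]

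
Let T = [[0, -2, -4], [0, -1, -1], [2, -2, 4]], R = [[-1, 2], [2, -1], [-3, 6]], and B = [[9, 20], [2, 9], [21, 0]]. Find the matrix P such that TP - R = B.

TP = B + R = [[8, 22], [4, 8], [18, 6]].
Left-multiplying both sides by T⁻¹ gives P = T⁻¹(B + R).
det T = -4; the adjugate gives T⁻¹ = [[3/2, -4, 1/2], [1/2, -2, 0], [-1/2, 1, 0]].
P = T⁻¹(B + R) = [[5, 4], [-4, -5], [0, -3]].

P = [[5, 4], [-4, -5], [0, -3]]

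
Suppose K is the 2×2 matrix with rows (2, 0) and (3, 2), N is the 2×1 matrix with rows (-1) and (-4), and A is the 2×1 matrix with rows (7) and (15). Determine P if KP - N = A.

P = [[3], [1]]

KP = A + N = [[6], [11]].
K is on the left of P, so left-multiply by K⁻¹: P = K⁻¹(A + N).
det K = 4; the adjugate gives K⁻¹ = [[1/2, 0], [-3/4, 1/2]].
P = K⁻¹(A + N) = [[3], [1]].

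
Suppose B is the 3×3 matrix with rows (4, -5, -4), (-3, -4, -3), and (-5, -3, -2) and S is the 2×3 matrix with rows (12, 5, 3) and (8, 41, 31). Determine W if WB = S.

W = [[0, 1, -3], [-4, -3, -3]]

B is on the right of W, so right-multiply by B⁻¹: W = SB⁻¹.
det B = -5; the adjugate gives B⁻¹ = [[1/5, -2/5, 1/5], [-9/5, 28/5, -24/5], [11/5, -37/5, 31/5]].
W = SB⁻¹ = [[12, 5, 3], [8, 41, 31]] · [[1/5, -2/5, 1/5], [-9/5, 28/5, -24/5], [11/5, -37/5, 31/5]] = [[0, 1, -3], [-4, -3, -3]].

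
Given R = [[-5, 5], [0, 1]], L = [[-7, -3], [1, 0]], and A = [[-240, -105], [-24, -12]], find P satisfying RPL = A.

P = [[-3, 3], [4, 4]]

P = R⁻¹AL⁻¹ (apply R⁻¹ on the left and L⁻¹ on the right).
det R = -5; the adjugate gives R⁻¹ = [[-1/5, 1], [0, 1]].
det L = 3; the adjugate gives L⁻¹ = [[0, 1], [-1/3, -7/3]].
R⁻¹A = [[24, 9], [-24, -12]].
P = (R⁻¹A)L⁻¹ = [[-3, 3], [4, 4]].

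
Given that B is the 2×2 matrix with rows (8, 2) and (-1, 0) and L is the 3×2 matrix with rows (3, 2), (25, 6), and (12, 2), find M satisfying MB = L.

M = [[1, 5], [3, -1], [1, -4]]

B is on the right of M, so right-multiply by B⁻¹: M = LB⁻¹.
det B = 2; the adjugate gives B⁻¹ = [[0, -1], [1/2, 4]].
M = LB⁻¹ = [[3, 2], [25, 6], [12, 2]] · [[0, -1], [1/2, 4]] = [[1, 5], [3, -1], [1, -4]].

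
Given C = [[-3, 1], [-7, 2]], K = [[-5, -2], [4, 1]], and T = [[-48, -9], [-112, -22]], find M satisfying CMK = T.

M = [[0, 4], [-4, -5]]

M = C⁻¹TK⁻¹ (apply C⁻¹ on the left and K⁻¹ on the right).
C has determinant 1; C⁻¹ = [[2, -1], [7, -3]].
K has determinant 3; K⁻¹ = [[1/3, 2/3], [-4/3, -5/3]].
C⁻¹T = [[16, 4], [0, 3]].
M = (C⁻¹T)K⁻¹ = [[0, 4], [-4, -5]].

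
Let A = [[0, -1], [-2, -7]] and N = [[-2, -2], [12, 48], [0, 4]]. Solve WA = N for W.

W = [[-5, 1], [-6, -6], [-4, 0]]

A is on the right of W, so right-multiply by A⁻¹: W = NA⁻¹.
det A = -2; the adjugate gives A⁻¹ = [[7/2, -1/2], [-1, 0]].
W = NA⁻¹ = [[-2, -2], [12, 48], [0, 4]] · [[7/2, -1/2], [-1, 0]] = [[-5, 1], [-6, -6], [-4, 0]].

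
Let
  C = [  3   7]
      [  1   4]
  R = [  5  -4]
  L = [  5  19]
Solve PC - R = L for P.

P = [[5, -5]]

PC = L + R = [[10, 15]].
Right-multiplying both sides by C⁻¹ gives P = (L + R)C⁻¹.
det C = 5, so C⁻¹ = [[4/5, -7/5], [-1/5, 3/5]].
P = (L + R)C⁻¹ = [[5, -5]].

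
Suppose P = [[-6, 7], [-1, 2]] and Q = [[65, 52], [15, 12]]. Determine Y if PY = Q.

Y = [[-5, -4], [5, 4]]

Since P multiplies Y on the left, Y = P⁻¹Q.
P has determinant -5; P⁻¹ = [[-2/5, 7/5], [-1/5, 6/5]].
Y = P⁻¹Q = [[-2/5, 7/5], [-1/5, 6/5]] · [[65, 52], [15, 12]] = [[-5, -4], [5, 4]].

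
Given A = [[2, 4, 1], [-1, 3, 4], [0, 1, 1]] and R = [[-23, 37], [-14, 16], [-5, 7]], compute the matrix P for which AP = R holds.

P = [[0, 6], [-6, 6], [1, 1]]

A is on the left of P, so left-multiply by A⁻¹: P = A⁻¹R.
det A = 1; the adjugate gives A⁻¹ = [[-1, -3, 13], [1, 2, -9], [-1, -2, 10]].
P = A⁻¹R = [[-1, -3, 13], [1, 2, -9], [-1, -2, 10]] · [[-23, 37], [-14, 16], [-5, 7]] = [[0, 6], [-6, 6], [1, 1]].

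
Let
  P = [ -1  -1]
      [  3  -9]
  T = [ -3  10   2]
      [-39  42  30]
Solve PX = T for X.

Since P multiplies X on the left, X = P⁻¹T.
det P = 12, so P⁻¹ = [[-3/4, 1/12], [-1/4, -1/12]].
X = P⁻¹T = [[-3/4, 1/12], [-1/4, -1/12]] · [[-3, 10, 2], [-39, 42, 30]] = [[-1, -4, 1], [4, -6, -3]].

X = [[-1, -4, 1], [4, -6, -3]]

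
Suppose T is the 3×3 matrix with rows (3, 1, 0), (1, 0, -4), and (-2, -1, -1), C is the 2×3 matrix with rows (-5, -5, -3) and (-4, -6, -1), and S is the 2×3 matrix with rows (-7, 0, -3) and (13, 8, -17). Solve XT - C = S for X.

X = [[-3, 1, 2], [0, 5, -2]]

XT = S + C = [[-12, -5, -6], [9, 2, -18]].
T is on the right of X, so right-multiply by T⁻¹: X = (S + C)T⁻¹.
det T = -3; the adjugate gives T⁻¹ = [[4/3, -1/3, 4/3], [-3, 1, -4], [1/3, -1/3, 1/3]].
X = (S + C)T⁻¹ = [[-3, 1, 2], [0, 5, -2]].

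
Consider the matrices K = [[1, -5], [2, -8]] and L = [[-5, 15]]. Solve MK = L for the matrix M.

M = [[5, -5]]

K is on the right of M, so right-multiply by K⁻¹: M = LK⁻¹.
K has determinant 2; K⁻¹ = [[-4, 5/2], [-1, 1/2]].
M = LK⁻¹ = [[-5, 15]] · [[-4, 5/2], [-1, 1/2]] = [[5, -5]].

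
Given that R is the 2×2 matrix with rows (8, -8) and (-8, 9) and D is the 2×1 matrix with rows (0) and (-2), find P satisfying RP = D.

Since R multiplies P on the left, P = R⁻¹D.
det R = 8, so R⁻¹ = [[9/8, 1], [1, 1]].
P = R⁻¹D = [[9/8, 1], [1, 1]] · [[0], [-2]] = [[-2], [-2]].

P = [[-2], [-2]]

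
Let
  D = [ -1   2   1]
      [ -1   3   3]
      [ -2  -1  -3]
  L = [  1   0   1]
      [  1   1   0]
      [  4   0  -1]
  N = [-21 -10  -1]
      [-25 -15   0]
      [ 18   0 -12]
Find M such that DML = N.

M = D⁻¹NL⁻¹ (apply D⁻¹ on the left and L⁻¹ on the right).
det D = -5, so D⁻¹ = [[6/5, -1, -3/5], [9/5, -1, -2/5], [-7/5, 1, 1/5]].
L has determinant -5; L⁻¹ = [[1/5, 0, 1/5], [-1/5, 1, -1/5], [4/5, 0, -1/5]].
D⁻¹N = [[-11, 3, 6], [-20, -3, 3], [8, -1, -1]].
M = (D⁻¹N)L⁻¹ = [[2, 3, -4], [-1, -3, -4], [1, -1, 2]].

M = [[2, 3, -4], [-1, -3, -4], [1, -1, 2]]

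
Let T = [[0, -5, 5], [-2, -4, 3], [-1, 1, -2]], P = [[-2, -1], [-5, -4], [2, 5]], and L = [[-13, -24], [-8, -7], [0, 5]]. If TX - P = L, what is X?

X = [[0, -4], [4, 4], [1, -1]]

TX = L + P = [[-15, -25], [-13, -11], [2, 10]].
Since T multiplies X on the left, X = T⁻¹(L + P).
det T = 5; the adjugate gives T⁻¹ = [[1, -1, 1], [-7/5, 1, -2], [-6/5, 1, -2]].
X = T⁻¹(L + P) = [[0, -4], [4, 4], [1, -1]].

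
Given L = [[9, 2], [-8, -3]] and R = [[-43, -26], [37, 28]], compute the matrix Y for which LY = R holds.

Left-multiplying both sides by L⁻¹ gives Y = L⁻¹R.
L has determinant -11; L⁻¹ = [[3/11, 2/11], [-8/11, -9/11]].
Y = L⁻¹R = [[3/11, 2/11], [-8/11, -9/11]] · [[-43, -26], [37, 28]] = [[-5, -2], [1, -4]].

Y = [[-5, -2], [1, -4]]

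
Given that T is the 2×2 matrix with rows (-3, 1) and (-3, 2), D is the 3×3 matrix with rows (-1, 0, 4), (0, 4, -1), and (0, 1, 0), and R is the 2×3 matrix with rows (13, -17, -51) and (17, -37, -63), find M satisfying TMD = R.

M = [[3, -1, 3], [-4, -4, -4]]

M = T⁻¹RD⁻¹ (apply T⁻¹ on the left and D⁻¹ on the right).
det T = -3, so T⁻¹ = [[-2/3, 1/3], [-1, 1]].
D has determinant -1; D⁻¹ = [[-1, -4, 16], [0, 0, 1], [0, -1, 4]].
T⁻¹R = [[-3, -1, 13], [4, -20, -12]].
M = (T⁻¹R)D⁻¹ = [[3, -1, 3], [-4, -4, -4]].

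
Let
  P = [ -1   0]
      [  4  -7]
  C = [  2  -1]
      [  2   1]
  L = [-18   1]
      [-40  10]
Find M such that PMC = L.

M = P⁻¹LC⁻¹ (apply P⁻¹ on the left and C⁻¹ on the right).
P has determinant 7; P⁻¹ = [[-1, 0], [-4/7, -1/7]].
C has determinant 4; C⁻¹ = [[1/4, 1/4], [-1/2, 1/2]].
P⁻¹L = [[18, -1], [16, -2]].
M = (P⁻¹L)C⁻¹ = [[5, 4], [5, 3]].

M = [[5, 4], [5, 3]]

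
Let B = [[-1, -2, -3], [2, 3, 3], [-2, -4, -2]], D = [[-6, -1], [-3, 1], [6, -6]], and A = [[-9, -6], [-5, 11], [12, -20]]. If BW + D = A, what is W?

W = [[-4, 2], [-1, 3], [3, -1]]

BW = A − D = [[-3, -5], [-2, 10], [6, -14]].
Since B multiplies W on the left, W = B⁻¹(A − D).
det B = 4; the adjugate gives B⁻¹ = [[3/2, 2, 3/4], [-1/2, -1, -3/4], [-1/2, 0, 1/4]].
W = B⁻¹(A − D) = [[-4, 2], [-1, 3], [3, -1]].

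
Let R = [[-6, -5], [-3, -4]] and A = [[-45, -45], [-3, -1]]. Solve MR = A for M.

M = [[5, 5], [1, -1]]

Since R sits to the right of M, M = AR⁻¹.
R has determinant 9; R⁻¹ = [[-4/9, 5/9], [1/3, -2/3]].
M = AR⁻¹ = [[-45, -45], [-3, -1]] · [[-4/9, 5/9], [1/3, -2/3]] = [[5, 5], [1, -1]].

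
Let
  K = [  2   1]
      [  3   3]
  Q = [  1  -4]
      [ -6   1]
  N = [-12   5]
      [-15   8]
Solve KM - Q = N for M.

KM = N + Q = [[-11, 1], [-21, 9]].
Left-multiplying both sides by K⁻¹ gives M = K⁻¹(N + Q).
det K = 3, so K⁻¹ = [[1, -1/3], [-1, 2/3]].
M = K⁻¹(N + Q) = [[-4, -2], [-3, 5]].

M = [[-4, -2], [-3, 5]]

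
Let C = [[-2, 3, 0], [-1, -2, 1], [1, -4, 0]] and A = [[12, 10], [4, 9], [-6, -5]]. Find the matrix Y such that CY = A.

Left-multiplying both sides by C⁻¹ gives Y = C⁻¹A.
det C = -5; the adjugate gives C⁻¹ = [[-4/5, 0, -3/5], [-1/5, 0, -2/5], [-6/5, 1, -7/5]].
Y = C⁻¹A = [[-4/5, 0, -3/5], [-1/5, 0, -2/5], [-6/5, 1, -7/5]] · [[12, 10], [4, 9], [-6, -5]] = [[-6, -5], [0, 0], [-2, 4]].

Y = [[-6, -5], [0, 0], [-2, 4]]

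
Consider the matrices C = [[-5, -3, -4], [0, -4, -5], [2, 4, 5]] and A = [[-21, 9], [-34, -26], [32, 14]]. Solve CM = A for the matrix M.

Left-multiplying both sides by C⁻¹ gives M = C⁻¹A.
C has determinant -2; C⁻¹ = [[0, 1/2, 1/2], [5, 17/2, 25/2], [-4, -7, -10]].
M = C⁻¹A = [[0, 1/2, 1/2], [5, 17/2, 25/2], [-4, -7, -10]] · [[-21, 9], [-34, -26], [32, 14]] = [[-1, -6], [6, -1], [2, 6]].

M = [[-1, -6], [6, -1], [2, 6]]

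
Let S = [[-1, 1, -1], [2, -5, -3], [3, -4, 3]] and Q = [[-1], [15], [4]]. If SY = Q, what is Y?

Left-multiplying both sides by S⁻¹ gives Y = S⁻¹Q.
S has determinant 5; S⁻¹ = [[-27/5, 1/5, -8/5], [-3, 0, -1], [7/5, -1/5, 3/5]].
Y = S⁻¹Q = [[-27/5, 1/5, -8/5], [-3, 0, -1], [7/5, -1/5, 3/5]] · [[-1], [15], [4]] = [[2], [-1], [-2]].

Y = [[2], [-1], [-2]]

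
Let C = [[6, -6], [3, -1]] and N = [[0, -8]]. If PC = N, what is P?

Right-multiplying both sides by C⁻¹ gives P = NC⁻¹.
det C = 12; the adjugate gives C⁻¹ = [[-1/12, 1/2], [-1/4, 1/2]].
P = NC⁻¹ = [[0, -8]] · [[-1/12, 1/2], [-1/4, 1/2]] = [[2, -4]].

P = [[2, -4]]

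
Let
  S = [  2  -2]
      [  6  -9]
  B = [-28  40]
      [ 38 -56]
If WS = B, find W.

W = [[-2, -4], [1, 6]]

S is on the right of W, so right-multiply by S⁻¹: W = BS⁻¹.
det S = -6, so S⁻¹ = [[3/2, -1/3], [1, -1/3]].
W = BS⁻¹ = [[-28, 40], [38, -56]] · [[3/2, -1/3], [1, -1/3]] = [[-2, -4], [1, 6]].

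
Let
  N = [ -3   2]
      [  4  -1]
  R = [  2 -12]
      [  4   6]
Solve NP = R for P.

P = [[2, 0], [4, -6]]

Left-multiplying both sides by N⁻¹ gives P = N⁻¹R.
det N = -5, so N⁻¹ = [[1/5, 2/5], [4/5, 3/5]].
P = N⁻¹R = [[1/5, 2/5], [4/5, 3/5]] · [[2, -12], [4, 6]] = [[2, 0], [4, -6]].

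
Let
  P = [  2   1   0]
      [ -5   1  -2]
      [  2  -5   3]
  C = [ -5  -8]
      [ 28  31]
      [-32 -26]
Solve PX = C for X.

X = [[-5, -5], [5, 2], [1, -2]]

Left-multiplying both sides by P⁻¹ gives X = P⁻¹C.
P has determinant -3; P⁻¹ = [[7/3, 1, 2/3], [-11/3, -2, -4/3], [-23/3, -4, -7/3]].
X = P⁻¹C = [[7/3, 1, 2/3], [-11/3, -2, -4/3], [-23/3, -4, -7/3]] · [[-5, -8], [28, 31], [-32, -26]] = [[-5, -5], [5, 2], [1, -2]].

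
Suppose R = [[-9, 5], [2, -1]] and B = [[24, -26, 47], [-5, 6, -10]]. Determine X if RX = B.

X = [[-1, 4, -3], [3, 2, 4]]

Since R multiplies X on the left, X = R⁻¹B.
R has determinant -1; R⁻¹ = [[1, 5], [2, 9]].
X = R⁻¹B = [[1, 5], [2, 9]] · [[24, -26, 47], [-5, 6, -10]] = [[-1, 4, -3], [3, 2, 4]].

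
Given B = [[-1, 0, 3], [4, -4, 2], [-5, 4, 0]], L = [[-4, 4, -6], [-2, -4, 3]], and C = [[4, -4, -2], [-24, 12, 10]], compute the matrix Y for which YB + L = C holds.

Y = [[0, 2, 0], [3, -1, 3]]

YB = C − L = [[8, -8, 4], [-22, 16, 7]].
Right-multiplying both sides by B⁻¹ gives Y = (C − L)B⁻¹.
det B = -4, so B⁻¹ = [[2, -3, -3], [5/2, -15/4, -7/2], [1, -1, -1]].
Y = (C − L)B⁻¹ = [[0, 2, 0], [3, -1, 3]].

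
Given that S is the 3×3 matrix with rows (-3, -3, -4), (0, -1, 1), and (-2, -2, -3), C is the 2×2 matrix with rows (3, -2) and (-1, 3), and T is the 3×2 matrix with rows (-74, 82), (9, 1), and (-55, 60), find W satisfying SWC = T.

Isolating W: multiply by S⁻¹ from the left and C⁻¹ from the right, so W = S⁻¹TC⁻¹.
det S = -1, so S⁻¹ = [[-5, 1, 7], [2, -1, -3], [2, 0, -3]].
det C = 7, so C⁻¹ = [[3/7, 2/7], [1/7, 3/7]].
S⁻¹T = [[-6, 11], [8, -17], [17, -16]].
W = (S⁻¹T)C⁻¹ = [[-1, 3], [1, -5], [5, -2]].

W = [[-1, 3], [1, -5], [5, -2]]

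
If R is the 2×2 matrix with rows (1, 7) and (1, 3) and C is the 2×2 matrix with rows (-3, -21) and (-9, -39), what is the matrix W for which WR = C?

R is on the right of W, so right-multiply by R⁻¹: W = CR⁻¹.
det R = -4; the adjugate gives R⁻¹ = [[-3/4, 7/4], [1/4, -1/4]].
W = CR⁻¹ = [[-3, -21], [-9, -39]] · [[-3/4, 7/4], [1/4, -1/4]] = [[-3, 0], [-3, -6]].

W = [[-3, 0], [-3, -6]]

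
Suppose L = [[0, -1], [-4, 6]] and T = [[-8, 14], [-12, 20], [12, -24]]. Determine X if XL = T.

Since L sits to the right of X, X = TL⁻¹.
det L = -4; the adjugate gives L⁻¹ = [[-3/2, -1/4], [-1, 0]].
X = TL⁻¹ = [[-8, 14], [-12, 20], [12, -24]] · [[-3/2, -1/4], [-1, 0]] = [[-2, 2], [-2, 3], [6, -3]].

X = [[-2, 2], [-2, 3], [6, -3]]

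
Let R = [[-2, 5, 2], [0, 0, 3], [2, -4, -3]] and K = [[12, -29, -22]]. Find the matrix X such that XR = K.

X = [[-5, -3, 1]]

Right-multiplying both sides by R⁻¹ gives X = KR⁻¹.
det R = 6, so R⁻¹ = [[2, 7/6, 5/2], [1, 1/3, 1], [0, 1/3, 0]].
X = KR⁻¹ = [[12, -29, -22]] · [[2, 7/6, 5/2], [1, 1/3, 1], [0, 1/3, 0]] = [[-5, -3, 1]].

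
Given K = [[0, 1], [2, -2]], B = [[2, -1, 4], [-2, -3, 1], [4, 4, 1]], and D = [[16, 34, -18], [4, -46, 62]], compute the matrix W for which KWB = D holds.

Left-multiply by K⁻¹ and right-multiply by B⁻¹: W = K⁻¹DB⁻¹.
det K = -2, so K⁻¹ = [[1, 1/2], [1, 0]].
det B = -4, so B⁻¹ = [[7/4, -17/4, -11/4], [-3/2, 7/2, 5/2], [-1, 3, 2]].
K⁻¹D = [[18, 11, 13], [16, 34, -18]].
W = (K⁻¹D)B⁻¹ = [[2, 1, 4], [-5, -3, 5]].

W = [[2, 1, 4], [-5, -3, 5]]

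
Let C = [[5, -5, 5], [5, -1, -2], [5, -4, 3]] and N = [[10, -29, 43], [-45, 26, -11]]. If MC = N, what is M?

M = [[6, -5, 1], [-2, -4, -3]]

Since C sits to the right of M, M = NC⁻¹.
C has determinant -5; C⁻¹ = [[11/5, 1, -3], [5, 2, -7], [3, 1, -4]].
M = NC⁻¹ = [[10, -29, 43], [-45, 26, -11]] · [[11/5, 1, -3], [5, 2, -7], [3, 1, -4]] = [[6, -5, 1], [-2, -4, -3]].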